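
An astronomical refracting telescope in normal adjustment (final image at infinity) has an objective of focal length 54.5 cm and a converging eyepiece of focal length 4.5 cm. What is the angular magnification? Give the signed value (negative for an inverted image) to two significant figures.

M = -f_obj/f_eye = -54.5/(4.5) = -12.111.

-12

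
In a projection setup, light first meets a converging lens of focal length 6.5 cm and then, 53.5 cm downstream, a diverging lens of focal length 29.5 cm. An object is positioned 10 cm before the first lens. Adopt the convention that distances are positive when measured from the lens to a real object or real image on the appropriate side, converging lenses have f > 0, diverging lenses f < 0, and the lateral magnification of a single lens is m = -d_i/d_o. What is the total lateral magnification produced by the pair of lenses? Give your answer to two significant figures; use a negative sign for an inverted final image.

-0.85

Lens 1: 1/d_i1 = 1/f_1 - 1/d_o1 = 1/6.5 - 1/10 = 0.05385 cm^-1, so d_i1 = 18.571 cm.
m_1 = -(18.571)/10 = -1.8571.
Object distance for lens 2: d_o2 = 53.5 - 18.571 = 34.929 cm.
Lens 2: 1/d_i2 = 1/f_2 - 1/d_o2 = 1/(-29.5) - 1/(34.929) = -0.06253 cm^-1, so d_i2 = -15.993 cm.
m_2 = -(-15.993)/(34.929) = 0.4579.
Total m = m_1 x m_2 = (-1.8571)(0.4579) = -0.8503.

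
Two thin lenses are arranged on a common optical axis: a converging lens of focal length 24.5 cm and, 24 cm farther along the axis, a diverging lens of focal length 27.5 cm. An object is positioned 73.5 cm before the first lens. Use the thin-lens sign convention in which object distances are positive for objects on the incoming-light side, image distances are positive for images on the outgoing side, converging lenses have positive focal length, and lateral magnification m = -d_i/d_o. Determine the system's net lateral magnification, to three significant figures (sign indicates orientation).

-0.932

Lens 1: 1/d_i1 = 1/f_1 - 1/d_o1 = 1/24.5 - 1/73.5 = 0.02721 cm^-1, so d_i1 = 36.750 cm.
m_1 = -(36.750)/73.5 = -0.5000.
Since 36.750 cm > 24 cm, the first image lies past the second lens and serves as a virtual object: d_o2 = L - d_i1 = -12.750 cm.
Lens 2: 1/d_i2 = 1/f_2 - 1/d_o2 = 1/(-27.5) - 1/(-12.750) = 0.04207 cm^-1, so d_i2 = 23.771 cm.
m_2 = -(23.771)/(-12.750) = 1.8644.
Total m = m_1 x m_2 = (-0.5000)(1.8644) = -0.9322.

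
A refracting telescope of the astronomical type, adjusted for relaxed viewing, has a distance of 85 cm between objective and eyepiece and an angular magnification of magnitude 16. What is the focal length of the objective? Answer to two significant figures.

In normal adjustment the tube length equals f_obj + f_eye and |M| = f_obj/f_eye.
So f_obj = 16 f_eye and 16 f_eye + f_eye = 85 cm, giving f_eye = 85/17 = 5.000 cm and f_obj = 80.000 cm.

80 cm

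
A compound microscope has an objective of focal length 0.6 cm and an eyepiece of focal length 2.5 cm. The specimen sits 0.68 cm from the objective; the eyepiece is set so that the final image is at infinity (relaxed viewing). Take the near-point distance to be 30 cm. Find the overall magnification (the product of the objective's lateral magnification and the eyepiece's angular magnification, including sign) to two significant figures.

Objective: 1/d_i = 1/f_obj - 1/d_o = 1/0.6 - 1/0.68 = 0.19608 cm^-1, so d_i = 5.100 cm.
m_obj = -d_i/d_o = -5.100/0.68 = -7.500.
Eyepiece angular magnification (image at infinity): M_eye = D/f_e = 30/2.5 = 12.000.
Overall M = m_obj x M_eye = (-7.500)(12.000) = -90.00.

-90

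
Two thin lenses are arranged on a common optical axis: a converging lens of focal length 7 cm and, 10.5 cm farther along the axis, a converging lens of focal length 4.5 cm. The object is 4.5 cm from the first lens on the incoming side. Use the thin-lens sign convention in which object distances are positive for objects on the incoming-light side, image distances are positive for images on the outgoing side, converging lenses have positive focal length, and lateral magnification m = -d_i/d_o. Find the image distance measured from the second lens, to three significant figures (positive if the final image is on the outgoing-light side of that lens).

Applying the thin-lens equation to the first lens, 1/7 = 1/4.5 + 1/d_i1, which gives d_i1 = -12.600 cm.
The intermediate image is virtual, 12.600 cm to the left of lens 1, so d_o2 = L - d_i1 = 10.5 - (-12.600) = 23.100 cm.
Applying the thin-lens equation again with f_2 = 4.5 cm and d_o2 = 23.100 cm gives d_i2 = 5.589 cm.

5.59 cm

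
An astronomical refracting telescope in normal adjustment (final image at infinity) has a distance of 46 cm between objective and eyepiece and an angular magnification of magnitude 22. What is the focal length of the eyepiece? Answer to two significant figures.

In normal adjustment the tube length equals f_obj + f_eye and |M| = f_obj/f_eye.
So f_obj = 22 f_eye and 22 f_eye + f_eye = 46 cm, giving f_eye = 46/23 = 2.000 cm and f_obj = 44.000 cm.

2.0 cm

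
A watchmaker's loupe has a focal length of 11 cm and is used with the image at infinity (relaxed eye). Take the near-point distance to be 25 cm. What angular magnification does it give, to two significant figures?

M = D/f = 25/11 = 2.273.

2.3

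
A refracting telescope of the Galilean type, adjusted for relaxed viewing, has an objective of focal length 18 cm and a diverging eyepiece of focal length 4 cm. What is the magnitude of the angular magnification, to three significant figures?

4.50

|M| = f_obj/|f_eye| = 18/4 = 4.500.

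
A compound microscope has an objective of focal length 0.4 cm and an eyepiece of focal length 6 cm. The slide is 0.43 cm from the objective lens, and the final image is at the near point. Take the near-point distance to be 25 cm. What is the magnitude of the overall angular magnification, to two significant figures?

69

Objective: 1/d_i = 1/f_obj - 1/d_o = 1/0.4 - 1/0.43 = 0.17442 cm^-1, so d_i = 5.733 cm.
m_obj = -d_i/d_o = -5.733/0.43 = -13.333.
Eyepiece angular magnification (image at near point): M_eye = 1 + D/f_e = 1 + 25/6 = 5.167.
Overall M = m_obj x M_eye = (-13.333)(5.167) = -68.89.
|M| = 68.89.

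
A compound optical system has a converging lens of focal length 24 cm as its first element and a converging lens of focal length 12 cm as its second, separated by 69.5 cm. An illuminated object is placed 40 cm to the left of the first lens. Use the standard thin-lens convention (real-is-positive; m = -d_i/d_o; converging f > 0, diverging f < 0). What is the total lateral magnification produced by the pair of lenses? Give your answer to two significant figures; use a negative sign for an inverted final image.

First lens: d_i1 = 1/(1/24 - 1/40) = 60.000 cm.
m_1 = -(60.000)/40 = -1.5000.
Object distance for lens 2: d_o2 = 69.5 - 60.000 = 9.500 cm.
Second lens: d_i2 = 1/(1/12 - 1/(9.500)) = -45.600 cm.
m_2 = -(-45.600)/(9.500) = 4.8000.
Overall magnification: m = m_1 m_2 = -7.2000.

-7.2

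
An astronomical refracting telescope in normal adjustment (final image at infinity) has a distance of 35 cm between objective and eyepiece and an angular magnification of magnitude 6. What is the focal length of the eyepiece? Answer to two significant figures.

5.0 cm

In normal adjustment the tube length equals f_obj + f_eye and |M| = f_obj/f_eye.
So f_obj = 6 f_eye and 6 f_eye + f_eye = 35 cm, giving f_eye = 35/7 = 5.000 cm and f_obj = 30.000 cm.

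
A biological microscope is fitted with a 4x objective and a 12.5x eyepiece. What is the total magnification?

50

The overall magnification of a compound microscope is the product of the objective and eyepiece magnifications:
M = M_obj x M_eye = 4 x 12.5 = 50.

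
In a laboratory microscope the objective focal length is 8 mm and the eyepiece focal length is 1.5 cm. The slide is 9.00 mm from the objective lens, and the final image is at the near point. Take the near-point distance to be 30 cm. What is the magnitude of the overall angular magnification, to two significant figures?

Convert to cm: f_obj = 8 mm = 0.8 cm; d_o = 9.00 mm = 0.90 cm.
Objective: 1/d_i = 1/f_obj - 1/d_o = 1/0.8 - 1/0.90 = 0.13889 cm^-1, so d_i = 7.200 cm.
m_obj = -d_i/d_o = -7.200/0.90 = -8.000.
Eyepiece angular magnification (image at near point): M_eye = 1 + D/f_e = 1 + 30/1.5 = 21.000.
Overall M = m_obj x M_eye = (-8.000)(21.000) = -168.00.
|M| = 168.00.

170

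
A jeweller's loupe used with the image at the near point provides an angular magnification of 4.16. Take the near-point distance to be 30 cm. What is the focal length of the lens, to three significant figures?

9.49 cm

For the image at the near point, M = 1 + D/f.
f = D/(M - 1) = 30/(4.16 - 1) = 9.494 cm.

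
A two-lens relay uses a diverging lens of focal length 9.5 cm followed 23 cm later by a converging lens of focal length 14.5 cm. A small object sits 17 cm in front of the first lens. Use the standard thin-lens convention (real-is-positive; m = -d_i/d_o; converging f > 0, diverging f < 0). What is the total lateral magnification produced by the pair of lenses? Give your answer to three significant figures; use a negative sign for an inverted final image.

-0.356

Lens 1: 1/d_i1 = 1/f_1 - 1/d_o1 = 1/(-9.5) - 1/17 = -0.16409 cm^-1, so d_i1 = -6.094 cm.
m_1 = -(-6.094)/17 = 0.3585.
The intermediate image is virtual, 6.094 cm to the left of lens 1, so d_o2 = L - d_i1 = 23 - (-6.094) = 29.094 cm.
Lens 2: 1/d_i2 = 1/f_2 - 1/d_o2 = 1/14.5 - 1/(29.094) = 0.03459 cm^-1, so d_i2 = 28.906 cm.
m_2 = -(28.906)/(29.094) = -0.9935.
Overall magnification: m = m_1 m_2 = -0.3562.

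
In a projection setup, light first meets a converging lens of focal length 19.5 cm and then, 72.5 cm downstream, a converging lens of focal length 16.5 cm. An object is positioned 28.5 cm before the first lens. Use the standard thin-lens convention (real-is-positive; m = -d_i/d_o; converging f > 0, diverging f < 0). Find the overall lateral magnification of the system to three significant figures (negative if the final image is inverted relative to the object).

-6.22

First lens: d_i1 = 1/(1/19.5 - 1/28.5) = 61.750 cm.
m_1 = -(61.750)/28.5 = -2.1667.
That image sits 10.750 cm in front of the second lens, so d_o2 = 10.750 cm.
Second lens: d_i2 = 1/(1/16.5 - 1/(10.750)) = -30.848 cm.
m_2 = -(-30.848)/(10.750) = 2.8696.
Total m = m_1 x m_2 = (-2.1667)(2.8696) = -6.2174.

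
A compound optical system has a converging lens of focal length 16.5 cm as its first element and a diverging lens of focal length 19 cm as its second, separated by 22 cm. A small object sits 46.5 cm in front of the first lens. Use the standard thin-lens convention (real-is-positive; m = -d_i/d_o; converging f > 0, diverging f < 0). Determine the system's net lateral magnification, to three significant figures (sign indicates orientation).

-0.677

First lens: d_i1 = 1/(1/16.5 - 1/46.5) = 25.575 cm.
m_1 = -(25.575)/46.5 = -0.5500.
Since 25.575 cm > 22 cm, the first image lies past the second lens and serves as a virtual object: d_o2 = L - d_i1 = -3.575 cm.
Second lens: d_i2 = 1/(1/(-19) - 1/(-3.575)) = 4.404 cm.
m_2 = -(4.404)/(-3.575) = 1.2318.
The system's lateral magnification is m_1 m_2 = (-0.5500)(1.2318) = -0.6775.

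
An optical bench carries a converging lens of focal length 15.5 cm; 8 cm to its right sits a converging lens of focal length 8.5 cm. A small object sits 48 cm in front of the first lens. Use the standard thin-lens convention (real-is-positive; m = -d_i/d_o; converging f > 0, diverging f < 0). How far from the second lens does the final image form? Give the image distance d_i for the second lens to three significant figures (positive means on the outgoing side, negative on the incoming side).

First lens: d_i1 = 1/(1/15.5 - 1/48) = 22.892 cm.
Since 22.892 cm > 8 cm, the first image lies past the second lens and serves as a virtual object: d_o2 = L - d_i1 = -14.892 cm.
Second lens: d_i2 = 1/(1/8.5 - 1/(-14.892)) = 5.411 cm.

5.41 cm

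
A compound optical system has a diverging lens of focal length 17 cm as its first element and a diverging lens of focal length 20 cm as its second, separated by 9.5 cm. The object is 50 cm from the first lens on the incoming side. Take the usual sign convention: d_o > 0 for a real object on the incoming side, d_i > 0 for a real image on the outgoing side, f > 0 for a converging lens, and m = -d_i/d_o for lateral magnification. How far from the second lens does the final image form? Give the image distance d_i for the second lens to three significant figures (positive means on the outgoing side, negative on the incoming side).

-10.5 cm

First lens: d_i1 = 1/(1/(-17) - 1/50) = -12.687 cm.
The intermediate image is virtual, 12.687 cm to the left of lens 1, so d_o2 = L - d_i1 = 9.5 - (-12.687) = 22.187 cm.
Second lens: d_i2 = 1/(1/(-20) - 1/(22.187)) = -10.518 cm.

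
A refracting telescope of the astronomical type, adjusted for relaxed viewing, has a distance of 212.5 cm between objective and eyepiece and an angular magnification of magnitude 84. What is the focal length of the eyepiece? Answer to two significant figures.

2.5 cm

In normal adjustment the tube length equals f_obj + f_eye and |M| = f_obj/f_eye.
So f_obj = 84 f_eye and 84 f_eye + f_eye = 212.5 cm, giving f_eye = 212.5/85 = 2.500 cm and f_obj = 210.000 cm.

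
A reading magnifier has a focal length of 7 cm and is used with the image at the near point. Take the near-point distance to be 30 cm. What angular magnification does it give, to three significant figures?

5.29

M = 1 + D/f = 1 + 30/7 = 5.286.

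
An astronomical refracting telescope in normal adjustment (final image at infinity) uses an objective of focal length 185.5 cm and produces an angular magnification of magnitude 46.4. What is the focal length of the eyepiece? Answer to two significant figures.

4.0 cm

|M| = f_obj/f_eye, so f_eye = f_obj/|M| = 185.5/46.4 = 3.998 cm.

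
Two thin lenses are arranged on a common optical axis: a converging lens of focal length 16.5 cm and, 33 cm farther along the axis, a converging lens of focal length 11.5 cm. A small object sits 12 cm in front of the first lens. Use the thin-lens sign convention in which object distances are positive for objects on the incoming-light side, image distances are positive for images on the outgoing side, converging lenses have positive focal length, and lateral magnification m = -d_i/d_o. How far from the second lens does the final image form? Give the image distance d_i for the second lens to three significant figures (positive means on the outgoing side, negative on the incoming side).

Applying the thin-lens equation to the first lens, 1/16.5 = 1/12 + 1/d_i1, which gives d_i1 = -44.000 cm.
The intermediate image is virtual, 44.000 cm to the left of lens 1, so d_o2 = L - d_i1 = 33 - (-44.000) = 77.000 cm.
Applying the thin-lens equation again with f_2 = 11.5 cm and d_o2 = 77.000 cm gives d_i2 = 13.519 cm.

13.5 cm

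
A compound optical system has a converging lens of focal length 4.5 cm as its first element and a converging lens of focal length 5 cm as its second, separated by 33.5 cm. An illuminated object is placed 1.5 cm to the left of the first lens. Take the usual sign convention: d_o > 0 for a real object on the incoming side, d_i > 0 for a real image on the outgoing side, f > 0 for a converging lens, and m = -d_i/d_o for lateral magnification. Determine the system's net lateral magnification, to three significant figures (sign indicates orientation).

First lens: d_i1 = 1/(1/4.5 - 1/1.5) = -2.250 cm.
m_1 = -(-2.250)/1.5 = 1.5000.
The intermediate image is virtual, 2.250 cm to the left of lens 1, so d_o2 = L - d_i1 = 33.5 - (-2.250) = 35.750 cm.
Second lens: d_i2 = 1/(1/5 - 1/(35.750)) = 5.813 cm.
m_2 = -(5.813)/(35.750) = -0.1626.
Total m = m_1 x m_2 = (1.5000)(-0.1626) = -0.2439.

-0.244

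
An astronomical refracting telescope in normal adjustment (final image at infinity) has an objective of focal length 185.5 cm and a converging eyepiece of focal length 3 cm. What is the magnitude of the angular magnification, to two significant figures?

62

|M| = f_obj/|f_eye| = 185.5/3 = 61.833.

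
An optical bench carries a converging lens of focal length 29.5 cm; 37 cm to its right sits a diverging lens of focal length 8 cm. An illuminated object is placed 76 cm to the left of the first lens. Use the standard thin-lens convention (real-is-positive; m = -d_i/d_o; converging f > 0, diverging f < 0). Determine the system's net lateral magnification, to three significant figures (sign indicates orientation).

1.58

Applying the thin-lens equation to the first lens, 1/29.5 = 1/76 + 1/d_i1, which gives d_i1 = 48.215 cm.
Its lateral magnification is m_1 = -d_i1/d_o1 = -(48.215)/76 = -0.6344.
This image would form 48.215 cm past lens 1, i.e. 11.215 cm beyond lens 2, so it is a virtual object for lens 2: d_o2 = 37 - 48.215 = -11.215 cm.
Applying the thin-lens equation again with f_2 = -8 cm and d_o2 = -11.215 cm gives d_i2 = -27.906 cm.
m_2 = -(-27.906)/(-11.215) = -2.4883.
Overall magnification: m = m_1 m_2 = 1.5786.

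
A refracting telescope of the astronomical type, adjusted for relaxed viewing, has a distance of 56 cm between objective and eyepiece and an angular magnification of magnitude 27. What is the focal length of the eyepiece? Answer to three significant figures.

2.00 cm

In normal adjustment the tube length equals f_obj + f_eye and |M| = f_obj/f_eye.
So f_obj = 27 f_eye and 27 f_eye + f_eye = 56 cm, giving f_eye = 56/28 = 2.000 cm and f_obj = 54.000 cm.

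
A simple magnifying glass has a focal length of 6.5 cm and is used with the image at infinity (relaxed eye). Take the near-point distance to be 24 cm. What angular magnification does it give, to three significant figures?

3.69

M = D/f = 24/6.5 = 3.692.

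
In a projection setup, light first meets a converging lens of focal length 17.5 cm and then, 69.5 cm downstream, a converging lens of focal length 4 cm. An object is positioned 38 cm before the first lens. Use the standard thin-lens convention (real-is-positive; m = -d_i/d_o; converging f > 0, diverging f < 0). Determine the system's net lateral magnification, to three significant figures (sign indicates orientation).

Lens 1: 1/d_i1 = 1/f_1 - 1/d_o1 = 1/17.5 - 1/38 = 0.03083 cm^-1, so d_i1 = 32.439 cm.
m_1 = -(32.439)/38 = -0.8537.
That image sits 37.061 cm in front of the second lens, so d_o2 = 37.061 cm.
Lens 2: 1/d_i2 = 1/f_2 - 1/d_o2 = 1/4 - 1/(37.061) = 0.22302 cm^-1, so d_i2 = 4.484 cm.
m_2 = -(4.484)/(37.061) = -0.1210.
Total m = m_1 x m_2 = (-0.8537)(-0.1210) = 0.1033.

0.103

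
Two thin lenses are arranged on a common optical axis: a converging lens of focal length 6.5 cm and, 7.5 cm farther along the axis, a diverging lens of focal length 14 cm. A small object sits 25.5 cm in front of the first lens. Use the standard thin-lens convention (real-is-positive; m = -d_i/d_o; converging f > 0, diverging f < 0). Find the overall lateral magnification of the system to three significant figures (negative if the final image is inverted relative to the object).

-0.375

First lens: d_i1 = 1/(1/6.5 - 1/25.5) = 8.724 cm.
m_1 = -(8.724)/25.5 = -0.3421.
Since 8.724 cm > 7.5 cm, the first image lies past the second lens and serves as a virtual object: d_o2 = L - d_i1 = -1.224 cm.
Second lens: d_i2 = 1/(1/(-14) - 1/(-1.224)) = 1.341 cm.
m_2 = -(1.341)/(-1.224) = 1.0958.
Total m = m_1 x m_2 = (-0.3421)(1.0958) = -0.3749.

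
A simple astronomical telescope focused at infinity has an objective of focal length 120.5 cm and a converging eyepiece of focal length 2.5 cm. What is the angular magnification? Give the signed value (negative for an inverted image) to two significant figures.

M = -f_obj/f_eye = -120.5/(2.5) = -48.200.

-48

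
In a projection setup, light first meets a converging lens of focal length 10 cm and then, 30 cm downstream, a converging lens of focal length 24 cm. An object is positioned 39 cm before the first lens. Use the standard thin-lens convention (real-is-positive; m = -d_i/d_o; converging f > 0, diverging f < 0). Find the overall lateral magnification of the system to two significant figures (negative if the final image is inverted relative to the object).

-1.1

Applying the thin-lens equation to the first lens, 1/10 = 1/39 + 1/d_i1, which gives d_i1 = 13.448 cm.
Its lateral magnification is m_1 = -d_i1/d_o1 = -(13.448)/39 = -0.3448.
That image sits 16.552 cm in front of the second lens, so d_o2 = 16.552 cm.
Applying the thin-lens equation again with f_2 = 24 cm and d_o2 = 16.552 cm gives d_i2 = -53.333 cm.
m_2 = -(-53.333)/(16.552) = 3.2222.
Overall magnification: m = m_1 m_2 = -1.1111.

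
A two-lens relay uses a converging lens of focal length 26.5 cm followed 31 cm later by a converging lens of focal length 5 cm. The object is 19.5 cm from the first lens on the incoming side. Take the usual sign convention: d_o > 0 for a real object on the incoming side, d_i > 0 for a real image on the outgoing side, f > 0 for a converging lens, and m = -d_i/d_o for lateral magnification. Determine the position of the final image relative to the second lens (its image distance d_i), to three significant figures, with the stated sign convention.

5.25 cm

First lens: d_i1 = 1/(1/26.5 - 1/19.5) = -73.821 cm.
With d_i1 < 0 the first image is virtual and lies on the object side; the object distance for lens 2 is d_o2 = 31 - (-73.821) = 104.821 cm.
Second lens: d_i2 = 1/(1/5 - 1/(104.821)) = 5.250 cm.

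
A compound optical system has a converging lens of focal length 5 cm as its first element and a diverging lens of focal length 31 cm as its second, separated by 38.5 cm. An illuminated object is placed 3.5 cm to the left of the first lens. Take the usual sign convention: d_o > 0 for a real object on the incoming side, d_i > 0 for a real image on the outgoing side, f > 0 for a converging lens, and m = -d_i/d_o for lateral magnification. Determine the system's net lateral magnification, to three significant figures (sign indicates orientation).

Lens 1: 1/d_i1 = 1/f_1 - 1/d_o1 = 1/5 - 1/3.5 = -0.08571 cm^-1, so d_i1 = -11.667 cm.
m_1 = -(-11.667)/3.5 = 3.3333.
With d_i1 < 0 the first image is virtual and lies on the object side; the object distance for lens 2 is d_o2 = 38.5 - (-11.667) = 50.167 cm.
Lens 2: 1/d_i2 = 1/f_2 - 1/d_o2 = 1/(-31) - 1/(50.167) = -0.05219 cm^-1, so d_i2 = -19.160 cm.
m_2 = -(-19.160)/(50.167) = 0.3819.
Total m = m_1 x m_2 = (3.3333)(0.3819) = 1.2731.

1.27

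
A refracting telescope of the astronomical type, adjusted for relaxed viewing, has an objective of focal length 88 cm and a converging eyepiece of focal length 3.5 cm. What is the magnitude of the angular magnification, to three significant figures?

|M| = f_obj/|f_eye| = 88/3.5 = 25.143.

25.1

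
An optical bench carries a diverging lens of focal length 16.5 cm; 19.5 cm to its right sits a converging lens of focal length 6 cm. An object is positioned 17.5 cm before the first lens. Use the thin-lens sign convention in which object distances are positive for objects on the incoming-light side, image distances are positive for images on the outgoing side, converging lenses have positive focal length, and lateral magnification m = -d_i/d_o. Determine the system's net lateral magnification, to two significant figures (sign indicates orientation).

-0.13

Applying the thin-lens equation to the first lens, 1/(-16.5) = 1/17.5 + 1/d_i1, which gives d_i1 = -8.493 cm.
Its lateral magnification is m_1 = -d_i1/d_o1 = -(-8.493)/17.5 = 0.4853.
The intermediate image is virtual, 8.493 cm to the left of lens 1, so d_o2 = L - d_i1 = 19.5 - (-8.493) = 27.993 cm.
Applying the thin-lens equation again with f_2 = 6 cm and d_o2 = 27.993 cm gives d_i2 = 7.637 cm.
m_2 = -(7.637)/(27.993) = -0.2728.
Overall magnification: m = m_1 m_2 = -0.1324.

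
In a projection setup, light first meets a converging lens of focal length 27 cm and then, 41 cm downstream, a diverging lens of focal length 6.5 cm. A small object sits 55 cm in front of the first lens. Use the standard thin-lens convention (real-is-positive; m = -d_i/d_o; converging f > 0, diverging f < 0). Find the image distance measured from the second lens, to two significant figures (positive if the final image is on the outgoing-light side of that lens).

-14 cm

Applying the thin-lens equation to the first lens, 1/27 = 1/55 + 1/d_i1, which gives d_i1 = 53.036 cm.
This image would form 53.036 cm past lens 1, i.e. 12.036 cm beyond lens 2, so it is a virtual object for lens 2: d_o2 = 41 - 53.036 = -12.036 cm.
Applying the thin-lens equation again with f_2 = -6.5 cm and d_o2 = -12.036 cm gives d_i2 = -14.132 cm.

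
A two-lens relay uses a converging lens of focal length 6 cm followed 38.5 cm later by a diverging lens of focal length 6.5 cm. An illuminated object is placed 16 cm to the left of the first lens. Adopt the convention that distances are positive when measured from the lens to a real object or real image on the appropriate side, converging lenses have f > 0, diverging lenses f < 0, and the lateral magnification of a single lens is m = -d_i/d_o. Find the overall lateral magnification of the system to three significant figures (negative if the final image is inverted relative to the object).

-0.110

Lens 1: 1/d_i1 = 1/f_1 - 1/d_o1 = 1/6 - 1/16 = 0.10417 cm^-1, so d_i1 = 9.600 cm.
m_1 = -(9.600)/16 = -0.6000.
The intermediate image is 9.600 cm to the right of lens 1, so d_o2 = L - d_i1 = 38.5 - 9.600 = 28.900 cm.
Lens 2: 1/d_i2 = 1/f_2 - 1/d_o2 = 1/(-6.5) - 1/(28.900) = -0.18845 cm^-1, so d_i2 = -5.306 cm.
m_2 = -(-5.306)/(28.900) = 0.1836.
Total m = m_1 x m_2 = (-0.6000)(0.1836) = -0.1102.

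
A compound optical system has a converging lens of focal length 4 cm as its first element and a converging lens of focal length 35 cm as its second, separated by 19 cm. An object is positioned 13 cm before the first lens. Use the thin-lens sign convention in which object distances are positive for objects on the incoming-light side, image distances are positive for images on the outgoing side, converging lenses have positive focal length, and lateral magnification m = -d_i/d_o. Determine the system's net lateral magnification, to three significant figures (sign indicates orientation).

-0.714

Lens 1: 1/d_i1 = 1/f_1 - 1/d_o1 = 1/4 - 1/13 = 0.17308 cm^-1, so d_i1 = 5.778 cm.
m_1 = -(5.778)/13 = -0.4444.
The intermediate image is 5.778 cm to the right of lens 1, so d_o2 = L - d_i1 = 19 - 5.778 = 13.222 cm.
Lens 2: 1/d_i2 = 1/f_2 - 1/d_o2 = 1/35 - 1/(13.222) = -0.04706 cm^-1, so d_i2 = -21.250 cm.
m_2 = -(-21.250)/(13.222) = 1.6071.
The system's lateral magnification is m_1 m_2 = (-0.4444)(1.6071) = -0.7143.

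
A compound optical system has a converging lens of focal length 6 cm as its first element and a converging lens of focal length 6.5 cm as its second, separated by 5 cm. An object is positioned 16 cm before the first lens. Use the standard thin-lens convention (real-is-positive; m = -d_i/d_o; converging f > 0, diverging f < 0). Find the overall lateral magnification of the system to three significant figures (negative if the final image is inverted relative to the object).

-0.351

Lens 1: 1/d_i1 = 1/f_1 - 1/d_o1 = 1/6 - 1/16 = 0.10417 cm^-1, so d_i1 = 9.600 cm.
m_1 = -(9.600)/16 = -0.6000.
This image would form 9.600 cm past lens 1, i.e. 4.600 cm beyond lens 2, so it is a virtual object for lens 2: d_o2 = 5 - 9.600 = -4.600 cm.
Lens 2: 1/d_i2 = 1/f_2 - 1/d_o2 = 1/6.5 - 1/(-4.600) = 0.37124 cm^-1, so d_i2 = 2.694 cm.
m_2 = -(2.694)/(-4.600) = 0.5856.
Overall magnification: m = m_1 m_2 = -0.3514.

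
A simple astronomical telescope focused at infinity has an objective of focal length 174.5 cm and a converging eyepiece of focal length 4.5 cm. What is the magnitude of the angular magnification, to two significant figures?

|M| = f_obj/|f_eye| = 174.5/4.5 = 38.778.

39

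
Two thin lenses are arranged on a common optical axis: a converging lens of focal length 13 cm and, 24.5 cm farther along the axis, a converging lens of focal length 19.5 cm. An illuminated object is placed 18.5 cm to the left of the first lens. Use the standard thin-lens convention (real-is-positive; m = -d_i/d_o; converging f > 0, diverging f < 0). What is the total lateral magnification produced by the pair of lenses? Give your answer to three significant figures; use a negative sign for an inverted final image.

Applying the thin-lens equation to the first lens, 1/13 = 1/18.5 + 1/d_i1, which gives d_i1 = 43.727 cm.
Its lateral magnification is m_1 = -d_i1/d_o1 = -(43.727)/18.5 = -2.3636.
Since 43.727 cm > 24.5 cm, the first image lies past the second lens and serves as a virtual object: d_o2 = L - d_i1 = -19.227 cm.
Applying the thin-lens equation again with f_2 = 19.5 cm and d_o2 = -19.227 cm gives d_i2 = 9.681 cm.
m_2 = -(9.681)/(-19.227) = 0.5035.
Total m = m_1 x m_2 = (-2.3636)(0.5035) = -1.1901.

-1.19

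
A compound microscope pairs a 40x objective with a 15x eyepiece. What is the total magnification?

600

The overall magnification of a compound microscope is the product of the objective and eyepiece magnifications:
M = M_obj x M_eye = 40 x 15 = 600.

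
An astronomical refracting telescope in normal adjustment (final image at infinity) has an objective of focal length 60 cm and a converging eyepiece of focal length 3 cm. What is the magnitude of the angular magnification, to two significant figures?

20

|M| = f_obj/|f_eye| = 60/3 = 20.000.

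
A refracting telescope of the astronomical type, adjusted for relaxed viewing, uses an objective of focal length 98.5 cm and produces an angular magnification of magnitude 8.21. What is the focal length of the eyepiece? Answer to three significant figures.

|M| = f_obj/f_eye, so f_eye = f_obj/|M| = 98.5/8.21 = 11.998 cm.

12.0 cm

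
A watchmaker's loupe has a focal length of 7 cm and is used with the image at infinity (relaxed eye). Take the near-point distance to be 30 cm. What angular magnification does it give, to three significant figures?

4.29

M = D/f = 30/7 = 4.286.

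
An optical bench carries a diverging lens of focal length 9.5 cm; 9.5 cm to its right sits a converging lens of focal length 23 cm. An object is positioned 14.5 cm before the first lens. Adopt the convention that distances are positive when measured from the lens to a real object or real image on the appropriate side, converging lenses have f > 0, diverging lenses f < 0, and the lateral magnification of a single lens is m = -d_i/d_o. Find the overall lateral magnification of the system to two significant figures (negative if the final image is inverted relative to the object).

1.2

Lens 1: 1/d_i1 = 1/f_1 - 1/d_o1 = 1/(-9.5) - 1/14.5 = -0.17423 cm^-1, so d_i1 = -5.740 cm.
m_1 = -(-5.740)/14.5 = 0.3958.
With d_i1 < 0 the first image is virtual and lies on the object side; the object distance for lens 2 is d_o2 = 9.5 - (-5.740) = 15.240 cm.
Lens 2: 1/d_i2 = 1/f_2 - 1/d_o2 = 1/23 - 1/(15.240) = -0.02214 cm^-1, so d_i2 = -45.166 cm.
m_2 = -(-45.166)/(15.240) = 2.9638.
Total m = m_1 x m_2 = (0.3958)(2.9638) = 1.1732.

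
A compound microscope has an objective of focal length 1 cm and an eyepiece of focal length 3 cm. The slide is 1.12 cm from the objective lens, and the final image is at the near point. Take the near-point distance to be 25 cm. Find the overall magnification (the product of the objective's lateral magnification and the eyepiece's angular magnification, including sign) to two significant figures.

Objective: 1/d_i = 1/f_obj - 1/d_o = 1/1 - 1/1.12 = 0.10714 cm^-1, so d_i = 9.333 cm.
m_obj = -d_i/d_o = -9.333/1.12 = -8.333.
Eyepiece angular magnification (image at near point): M_eye = 1 + D/f_e = 1 + 25/3 = 9.333.
Overall M = m_obj x M_eye = (-8.333)(9.333) = -77.78.

-78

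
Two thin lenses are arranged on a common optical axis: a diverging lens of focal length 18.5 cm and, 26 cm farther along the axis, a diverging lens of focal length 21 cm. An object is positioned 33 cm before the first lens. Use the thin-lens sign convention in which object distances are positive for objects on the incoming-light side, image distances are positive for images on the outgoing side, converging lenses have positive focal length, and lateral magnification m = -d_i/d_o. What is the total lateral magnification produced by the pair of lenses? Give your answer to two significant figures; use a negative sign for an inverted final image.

0.13

First lens: d_i1 = 1/(1/(-18.5) - 1/33) = -11.854 cm.
m_1 = -(-11.854)/33 = 0.3592.
With d_i1 < 0 the first image is virtual and lies on the object side; the object distance for lens 2 is d_o2 = 26 - (-11.854) = 37.854 cm.
Second lens: d_i2 = 1/(1/(-21) - 1/(37.854)) = -13.507 cm.
m_2 = -(-13.507)/(37.854) = 0.3568.
Total m = m_1 x m_2 = (0.3592)(0.3568) = 0.1282.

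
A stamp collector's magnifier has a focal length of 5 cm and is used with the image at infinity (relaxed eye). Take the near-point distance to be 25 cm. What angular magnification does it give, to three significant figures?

5.00

M = D/f = 25/5 = 5.000.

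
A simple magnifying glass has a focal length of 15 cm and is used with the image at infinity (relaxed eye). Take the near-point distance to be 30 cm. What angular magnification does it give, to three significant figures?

2.00

M = D/f = 30/15 = 2.000.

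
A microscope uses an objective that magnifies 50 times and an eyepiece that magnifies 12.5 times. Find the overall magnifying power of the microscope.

625

The overall magnification of a compound microscope is the product of the objective and eyepiece magnifications:
M = M_obj x M_eye = 50 x 12.5 = 625.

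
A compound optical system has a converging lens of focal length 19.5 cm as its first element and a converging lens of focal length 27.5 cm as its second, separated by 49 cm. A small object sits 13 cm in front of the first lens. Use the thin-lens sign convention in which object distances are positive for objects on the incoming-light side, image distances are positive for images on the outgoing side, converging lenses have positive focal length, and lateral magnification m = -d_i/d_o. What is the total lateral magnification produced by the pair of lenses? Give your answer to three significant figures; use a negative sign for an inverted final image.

First lens: d_i1 = 1/(1/19.5 - 1/13) = -39.000 cm.
m_1 = -(-39.000)/13 = 3.0000.
The intermediate image is virtual, 39.000 cm to the left of lens 1, so d_o2 = L - d_i1 = 49 - (-39.000) = 88.000 cm.
Second lens: d_i2 = 1/(1/27.5 - 1/(88.000)) = 40.000 cm.
m_2 = -(40.000)/(88.000) = -0.4545.
The system's lateral magnification is m_1 m_2 = (3.0000)(-0.4545) = -1.3636.

-1.36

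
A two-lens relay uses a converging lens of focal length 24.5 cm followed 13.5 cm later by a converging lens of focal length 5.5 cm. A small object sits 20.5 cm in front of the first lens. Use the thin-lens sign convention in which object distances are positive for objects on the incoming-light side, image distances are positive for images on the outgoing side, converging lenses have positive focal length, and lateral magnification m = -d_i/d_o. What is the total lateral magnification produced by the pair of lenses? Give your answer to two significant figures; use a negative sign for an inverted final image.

First lens: d_i1 = 1/(1/24.5 - 1/20.5) = -125.562 cm.
m_1 = -(-125.562)/20.5 = 6.1250.
The intermediate image is virtual, 125.562 cm to the left of lens 1, so d_o2 = L - d_i1 = 13.5 - (-125.562) = 139.062 cm.
Second lens: d_i2 = 1/(1/5.5 - 1/(139.062)) = 5.726 cm.
m_2 = -(5.726)/(139.062) = -0.0412.
The system's lateral magnification is m_1 m_2 = (6.1250)(-0.0412) = -0.2522.

-0.25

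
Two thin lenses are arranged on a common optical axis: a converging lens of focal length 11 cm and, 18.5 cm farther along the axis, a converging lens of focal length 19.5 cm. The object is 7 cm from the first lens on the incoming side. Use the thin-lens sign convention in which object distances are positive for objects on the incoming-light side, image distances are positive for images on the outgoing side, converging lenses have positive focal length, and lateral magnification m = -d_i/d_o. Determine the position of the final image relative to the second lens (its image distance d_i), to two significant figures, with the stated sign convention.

Applying the thin-lens equation to the first lens, 1/11 = 1/7 + 1/d_i1, which gives d_i1 = -19.250 cm.
The intermediate image is virtual, 19.250 cm to the left of lens 1, so d_o2 = L - d_i1 = 18.5 - (-19.250) = 37.750 cm.
Applying the thin-lens equation again with f_2 = 19.5 cm and d_o2 = 37.750 cm gives d_i2 = 40.336 cm.

40 cm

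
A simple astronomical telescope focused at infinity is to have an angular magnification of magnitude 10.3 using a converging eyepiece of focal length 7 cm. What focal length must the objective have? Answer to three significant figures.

72.1 cm

|M| = f_obj/|f_eye|, so f_obj = |M| x |f_eye| = 10.3 x 7 = 72.100 cm.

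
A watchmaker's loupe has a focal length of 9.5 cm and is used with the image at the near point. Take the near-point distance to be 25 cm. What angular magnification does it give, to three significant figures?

M = 1 + D/f = 1 + 25/9.5 = 3.632.

3.63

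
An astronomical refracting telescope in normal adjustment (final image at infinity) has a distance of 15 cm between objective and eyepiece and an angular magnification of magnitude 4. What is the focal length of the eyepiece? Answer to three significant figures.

In normal adjustment the tube length equals f_obj + f_eye and |M| = f_obj/f_eye.
So f_obj = 4 f_eye and 4 f_eye + f_eye = 15 cm, giving f_eye = 15/5 = 3.000 cm and f_obj = 12.000 cm.

3.00 cm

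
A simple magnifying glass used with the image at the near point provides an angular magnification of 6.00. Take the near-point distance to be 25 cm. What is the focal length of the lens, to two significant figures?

5.0 cm

For the image at the near point, M = 1 + D/f.
f = D/(M - 1) = 25/(6.0 - 1) = 5.000 cm.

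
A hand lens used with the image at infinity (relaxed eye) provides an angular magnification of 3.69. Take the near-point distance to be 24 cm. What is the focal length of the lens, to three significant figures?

For the image at infinity, M = D/f.
f = D/M = 24/3.69 = 6.504 cm.

6.50 cm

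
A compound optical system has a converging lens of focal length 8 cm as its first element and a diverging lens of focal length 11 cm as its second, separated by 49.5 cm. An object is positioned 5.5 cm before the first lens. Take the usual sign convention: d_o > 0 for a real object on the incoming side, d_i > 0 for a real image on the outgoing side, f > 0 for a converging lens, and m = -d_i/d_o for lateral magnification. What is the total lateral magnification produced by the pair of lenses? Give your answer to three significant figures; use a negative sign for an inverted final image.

Lens 1: 1/d_i1 = 1/f_1 - 1/d_o1 = 1/8 - 1/5.5 = -0.05682 cm^-1, so d_i1 = -17.600 cm.
m_1 = -(-17.600)/5.5 = 3.2000.
With d_i1 < 0 the first image is virtual and lies on the object side; the object distance for lens 2 is d_o2 = 49.5 - (-17.600) = 67.100 cm.
Lens 2: 1/d_i2 = 1/f_2 - 1/d_o2 = 1/(-11) - 1/(67.100) = -0.10581 cm^-1, so d_i2 = -9.451 cm.
m_2 = -(-9.451)/(67.100) = 0.1408.
The system's lateral magnification is m_1 m_2 = (3.2000)(0.1408) = 0.4507.

0.451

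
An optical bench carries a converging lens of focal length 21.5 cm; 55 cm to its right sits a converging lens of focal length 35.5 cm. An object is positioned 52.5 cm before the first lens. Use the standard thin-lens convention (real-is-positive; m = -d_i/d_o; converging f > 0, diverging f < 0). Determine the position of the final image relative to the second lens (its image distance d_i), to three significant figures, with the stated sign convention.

First lens: d_i1 = 1/(1/21.5 - 1/52.5) = 36.411 cm.
The intermediate image is 36.411 cm to the right of lens 1, so d_o2 = L - d_i1 = 55 - 36.411 = 18.589 cm.
Second lens: d_i2 = 1/(1/35.5 - 1/(18.589)) = -39.021 cm.

-39.0 cm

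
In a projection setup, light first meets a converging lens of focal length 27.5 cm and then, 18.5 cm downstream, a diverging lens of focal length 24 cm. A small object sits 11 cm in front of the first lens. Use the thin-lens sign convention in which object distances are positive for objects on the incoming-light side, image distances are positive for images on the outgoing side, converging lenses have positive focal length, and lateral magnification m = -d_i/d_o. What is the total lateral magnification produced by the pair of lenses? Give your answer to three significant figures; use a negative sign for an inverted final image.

Lens 1: 1/d_i1 = 1/f_1 - 1/d_o1 = 1/27.5 - 1/11 = -0.05455 cm^-1, so d_i1 = -18.333 cm.
m_1 = -(-18.333)/11 = 1.6667.
The intermediate image is virtual, 18.333 cm to the left of lens 1, so d_o2 = L - d_i1 = 18.5 - (-18.333) = 36.833 cm.
Lens 2: 1/d_i2 = 1/f_2 - 1/d_o2 = 1/(-24) - 1/(36.833) = -0.06882 cm^-1, so d_i2 = -14.532 cm.
m_2 = -(-14.532)/(36.833) = 0.3945.
Total m = m_1 x m_2 = (1.6667)(0.3945) = 0.6575.

0.658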